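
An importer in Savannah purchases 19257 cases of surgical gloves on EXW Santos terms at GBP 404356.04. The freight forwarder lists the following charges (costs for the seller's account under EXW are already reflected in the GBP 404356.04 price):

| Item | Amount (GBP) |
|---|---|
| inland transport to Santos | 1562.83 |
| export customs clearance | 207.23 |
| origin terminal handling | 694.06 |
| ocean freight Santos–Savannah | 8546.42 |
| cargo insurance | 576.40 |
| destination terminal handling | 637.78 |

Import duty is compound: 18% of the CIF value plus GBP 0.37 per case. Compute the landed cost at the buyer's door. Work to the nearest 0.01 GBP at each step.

EXW: the seller makes goods available at their premises; the buyer bears all onward costs.
CIF value = EXW price + inland to port + export clearance + origin terminal + freight + insurance = 404356.04 + 1562.83 + 207.23 + 694.06 + 8546.42 + 576.40 = 415942.98
Ad valorem component: 415942.98 × 18% = 74869.74
Specific component: 19257 × 0.37 = 7125.09
Import duty = 74869.74 + 7125.09 = 81994.83
Buyer bears: inland to port 1562.83 + export clearance 207.23 + origin terminal 694.06 + freight 8546.42 + insurance 576.40 + destination terminal 637.78 + duty 81994.83 = 94219.55
Landed cost = invoice 404356.04 + 94219.55 = 498575.59

Total landed cost: GBP 498575.59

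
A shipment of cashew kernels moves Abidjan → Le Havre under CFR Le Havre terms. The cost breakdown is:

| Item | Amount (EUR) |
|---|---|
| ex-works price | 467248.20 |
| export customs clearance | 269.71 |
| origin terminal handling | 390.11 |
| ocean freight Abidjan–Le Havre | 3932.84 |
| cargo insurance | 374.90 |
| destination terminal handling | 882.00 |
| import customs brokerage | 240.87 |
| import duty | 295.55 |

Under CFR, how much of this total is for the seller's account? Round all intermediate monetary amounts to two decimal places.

Seller's account: EUR 471840.86

CFR: the seller pays costs through ocean freight to the destination port, but not insurance.
Seller's account: goods 467248.20 + export clearance 269.71 + origin terminal 390.11 + freight 3932.84 = 471840.86
Buyer's account: insurance 374.90 + destination terminal 882.00 + brokerage 240.87 + duty 295.55 = 1793.32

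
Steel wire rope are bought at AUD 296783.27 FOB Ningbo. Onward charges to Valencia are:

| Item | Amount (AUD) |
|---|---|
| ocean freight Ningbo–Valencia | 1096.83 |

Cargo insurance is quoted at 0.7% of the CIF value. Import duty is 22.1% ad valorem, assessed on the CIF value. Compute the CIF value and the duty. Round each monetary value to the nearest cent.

Let C be the CIF value. C = FOB price + freight + 0.7% × C
C − 0.7% × C = 296783.27 + 1096.83
0.993 × C = 297880.10
C = 297880.10 / 0.993 = 299979.96
Insurance premium = 0.7% × 299979.96 = 2099.86
Import duty = 299979.96 × 22.1% = 66295.57

CIF value: AUD 299979.96; import duty: AUD 66295.57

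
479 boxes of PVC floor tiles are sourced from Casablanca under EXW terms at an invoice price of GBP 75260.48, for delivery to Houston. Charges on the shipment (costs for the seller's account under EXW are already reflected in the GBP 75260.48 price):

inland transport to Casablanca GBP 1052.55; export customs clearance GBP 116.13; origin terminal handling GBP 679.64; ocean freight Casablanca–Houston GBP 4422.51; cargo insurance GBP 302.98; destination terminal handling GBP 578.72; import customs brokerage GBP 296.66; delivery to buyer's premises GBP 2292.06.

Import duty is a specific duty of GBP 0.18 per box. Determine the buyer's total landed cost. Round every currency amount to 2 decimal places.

Total landed cost: GBP 85087.95

EXW: the seller makes goods available at their premises; the buyer bears all onward costs.
CIF value = EXW price + inland to port + export clearance + origin terminal + freight + insurance = 75260.48 + 1052.55 + 116.13 + 679.64 + 4422.51 + 302.98 = 81834.29
Import duty = 479 × 0.18 = 86.22
Buyer bears: inland to port 1052.55 + export clearance 116.13 + origin terminal 679.64 + freight 4422.51 + insurance 302.98 + destination terminal 578.72 + brokerage 296.66 + delivery 2292.06 + duty 86.22 = 9827.47
Landed cost = invoice 75260.48 + 9827.47 = 85087.95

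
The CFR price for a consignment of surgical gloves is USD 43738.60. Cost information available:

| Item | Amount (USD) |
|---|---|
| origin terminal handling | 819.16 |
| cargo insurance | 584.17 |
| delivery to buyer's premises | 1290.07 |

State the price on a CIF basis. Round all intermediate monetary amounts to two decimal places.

Not relevant to the conversion: origin terminal — on the seller under both CFR and CIF; already in the CFR price and stays in the CIF price. delivery — on the buyer under both terms; not part of either seller's price.
From CFR to CIF, the seller additionally bears: insurance.
CIF price = 43738.60 + 584.17 = 44322.77

CIF price: USD 44322.77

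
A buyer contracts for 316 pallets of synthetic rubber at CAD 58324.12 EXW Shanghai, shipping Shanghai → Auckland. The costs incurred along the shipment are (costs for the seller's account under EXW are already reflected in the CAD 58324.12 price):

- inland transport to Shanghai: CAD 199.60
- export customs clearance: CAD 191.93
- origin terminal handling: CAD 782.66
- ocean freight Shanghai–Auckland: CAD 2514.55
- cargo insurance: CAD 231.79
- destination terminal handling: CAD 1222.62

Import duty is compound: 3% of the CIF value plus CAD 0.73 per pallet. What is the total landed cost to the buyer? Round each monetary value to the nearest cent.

Total landed cost: CAD 65565.29

EXW: the seller makes goods available at their premises; the buyer bears all onward costs.
CIF value = EXW price + inland to port + export clearance + origin terminal + freight + insurance = 58324.12 + 199.60 + 191.93 + 782.66 + 2514.55 + 231.79 = 62244.65
Ad valorem component: 62244.65 × 3% = 1867.34
Specific component: 316 × 0.73 = 230.68
Import duty = 1867.34 + 230.68 = 2098.02
Buyer bears: inland to port 199.60 + export clearance 191.93 + origin terminal 782.66 + freight 2514.55 + insurance 231.79 + destination terminal 1222.62 + duty 2098.02 = 7241.17
Landed cost = invoice 58324.12 + 7241.17 = 65565.29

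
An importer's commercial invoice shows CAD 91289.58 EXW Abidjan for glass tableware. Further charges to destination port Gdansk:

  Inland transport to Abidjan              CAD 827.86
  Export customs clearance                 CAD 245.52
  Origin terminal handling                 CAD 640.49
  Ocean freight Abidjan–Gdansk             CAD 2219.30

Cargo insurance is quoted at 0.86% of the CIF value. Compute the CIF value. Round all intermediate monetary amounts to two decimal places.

Let C be the CIF value. C = EXW price + pre-shipment costs + freight + 0.86% × C
C − 0.86% × C = 91289.58 + 827.86 + 245.52 + 640.49 + 2219.30
0.9914 × C = 95222.75
C = 95222.75 / 0.9914 = 96048.77
Insurance premium = 0.86% × 96048.77 = 826.02

CIF value: CAD 96048.77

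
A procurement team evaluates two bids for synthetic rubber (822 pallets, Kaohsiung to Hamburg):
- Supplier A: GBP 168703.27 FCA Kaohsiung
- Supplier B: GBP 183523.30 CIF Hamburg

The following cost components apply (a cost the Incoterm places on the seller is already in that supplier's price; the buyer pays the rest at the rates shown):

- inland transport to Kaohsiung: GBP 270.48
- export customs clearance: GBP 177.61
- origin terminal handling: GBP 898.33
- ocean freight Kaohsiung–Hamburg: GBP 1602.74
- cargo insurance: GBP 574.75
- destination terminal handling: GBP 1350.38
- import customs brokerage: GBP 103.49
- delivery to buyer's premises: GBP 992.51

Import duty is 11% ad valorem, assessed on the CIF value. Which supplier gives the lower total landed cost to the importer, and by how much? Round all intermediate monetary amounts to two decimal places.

Supplier A is cheaper by GBP 13036.07

Supplier A (FCA):
CIF value = FCA price + origin terminal + freight + insurance = 168703.27 + 898.33 + 1602.74 + 574.75 = 171779.09
Import duty = 171779.09 × 11% = 18895.70
Buyer bears (A): 898.33 + 1602.74 + 574.75 + 1350.38 + 103.49 + 992.51 = 5522.20
Landed cost (A) = invoice 168703.27 + 5522.20 + duty 18895.70 = 193121.17
Supplier B (CIF):
The CIF price already equals the CIF value: 183523.30
Import duty = 183523.30 × 11% = 20187.56
Buyer bears (B): 1350.38 + 103.49 + 992.51 = 2446.38
Landed cost (B) = invoice 183523.30 + 2446.38 + duty 20187.56 = 206157.24
Difference = |193121.17 − 206157.24| = 13036.07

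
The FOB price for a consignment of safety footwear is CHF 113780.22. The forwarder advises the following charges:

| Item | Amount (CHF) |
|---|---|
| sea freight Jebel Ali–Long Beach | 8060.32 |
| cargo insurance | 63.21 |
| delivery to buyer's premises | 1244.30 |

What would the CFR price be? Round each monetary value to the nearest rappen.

Not relevant to the conversion: insurance, delivery — on the buyer under both terms; not part of either seller's price.
From FOB to CFR, the seller additionally bears: freight.
CFR price = 113780.22 + 8060.32 = 121840.54

CFR price: CHF 121840.54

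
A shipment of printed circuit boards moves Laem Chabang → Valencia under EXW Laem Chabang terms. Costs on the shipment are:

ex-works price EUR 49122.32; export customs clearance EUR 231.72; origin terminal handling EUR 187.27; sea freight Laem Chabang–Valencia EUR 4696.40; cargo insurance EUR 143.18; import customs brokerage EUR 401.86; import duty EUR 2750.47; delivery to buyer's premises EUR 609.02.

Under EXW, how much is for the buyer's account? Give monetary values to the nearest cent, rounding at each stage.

EXW: the seller makes goods available at their premises; the buyer bears all onward costs.
Seller's account: goods 49122.32 = 49122.32
Buyer's account: export clearance 231.72 + origin terminal 187.27 + freight 4696.40 + insurance 143.18 + brokerage 401.86 + duty 2750.47 + delivery 609.02 = 9019.92

Buyer's account: EUR 9019.92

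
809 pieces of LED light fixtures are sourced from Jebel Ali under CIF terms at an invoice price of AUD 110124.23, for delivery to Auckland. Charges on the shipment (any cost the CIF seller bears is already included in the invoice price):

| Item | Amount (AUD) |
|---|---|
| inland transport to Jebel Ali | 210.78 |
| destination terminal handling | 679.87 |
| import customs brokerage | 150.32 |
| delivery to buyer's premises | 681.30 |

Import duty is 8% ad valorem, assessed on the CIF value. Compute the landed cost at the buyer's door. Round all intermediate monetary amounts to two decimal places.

CIF: the seller pays costs through ocean freight and marine insurance to the destination port.
Already in the invoice (seller's account under CIF): inland to port — exclude.
The CIF price already equals the CIF value: 110124.23
Import duty = 110124.23 × 8% = 8809.94
Buyer bears: destination terminal 679.87 + brokerage 150.32 + delivery 681.30 + duty 8809.94 = 10321.43
Landed cost = invoice 110124.23 + 10321.43 = 120445.66

Total landed cost: AUD 120445.66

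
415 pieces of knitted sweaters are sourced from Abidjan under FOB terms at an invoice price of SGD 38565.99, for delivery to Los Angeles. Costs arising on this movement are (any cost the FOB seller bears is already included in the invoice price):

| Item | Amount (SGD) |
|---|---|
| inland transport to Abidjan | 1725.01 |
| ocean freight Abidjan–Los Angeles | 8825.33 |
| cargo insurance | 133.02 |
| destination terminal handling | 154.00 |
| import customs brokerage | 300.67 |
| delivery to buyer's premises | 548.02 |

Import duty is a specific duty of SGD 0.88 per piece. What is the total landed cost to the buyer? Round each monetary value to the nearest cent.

Total landed cost: SGD 48892.23

FOB: the seller bears costs until goods are on board at the origin port; the buyer bears freight, insurance and all costs thereafter.
Already in the invoice (seller's account under FOB): inland to port — exclude.
CIF value = FOB price + freight + insurance = 38565.99 + 8825.33 + 133.02 = 47524.34
Import duty = 415 × 0.88 = 365.20
Buyer bears: freight 8825.33 + insurance 133.02 + destination terminal 154.00 + brokerage 300.67 + delivery 548.02 + duty 365.20 = 10326.24
Landed cost = invoice 38565.99 + 10326.24 = 48892.23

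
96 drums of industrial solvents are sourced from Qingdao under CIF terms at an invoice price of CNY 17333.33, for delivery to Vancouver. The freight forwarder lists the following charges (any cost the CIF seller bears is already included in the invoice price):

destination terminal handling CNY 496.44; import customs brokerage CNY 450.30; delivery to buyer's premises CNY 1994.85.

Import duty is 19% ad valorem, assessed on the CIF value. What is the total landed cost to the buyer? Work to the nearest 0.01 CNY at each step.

Total landed cost: CNY 23568.25

CIF: the seller pays costs through ocean freight and marine insurance to the destination port.
The CIF price already equals the CIF value: 17333.33
Import duty = 17333.33 × 19% = 3293.33
Buyer bears: destination terminal 496.44 + brokerage 450.30 + delivery 1994.85 + duty 3293.33 = 6234.92
Landed cost = invoice 17333.33 + 6234.92 = 23568.25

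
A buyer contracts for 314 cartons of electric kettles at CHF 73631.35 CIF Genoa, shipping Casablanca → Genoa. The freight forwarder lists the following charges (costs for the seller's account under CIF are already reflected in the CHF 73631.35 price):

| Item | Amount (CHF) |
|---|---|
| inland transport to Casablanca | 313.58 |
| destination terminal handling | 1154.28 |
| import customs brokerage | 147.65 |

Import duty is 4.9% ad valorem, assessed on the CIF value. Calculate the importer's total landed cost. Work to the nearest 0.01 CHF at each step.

Total landed cost: CHF 78541.22

CIF: the seller pays costs through ocean freight and marine insurance to the destination port.
Already in the invoice (seller's account under CIF): inland to port — exclude.
The CIF price already equals the CIF value: 73631.35
Import duty = 73631.35 × 4.9% = 3607.94
Buyer bears: destination terminal 1154.28 + brokerage 147.65 + duty 3607.94 = 4909.87
Landed cost = invoice 73631.35 + 4909.87 = 78541.22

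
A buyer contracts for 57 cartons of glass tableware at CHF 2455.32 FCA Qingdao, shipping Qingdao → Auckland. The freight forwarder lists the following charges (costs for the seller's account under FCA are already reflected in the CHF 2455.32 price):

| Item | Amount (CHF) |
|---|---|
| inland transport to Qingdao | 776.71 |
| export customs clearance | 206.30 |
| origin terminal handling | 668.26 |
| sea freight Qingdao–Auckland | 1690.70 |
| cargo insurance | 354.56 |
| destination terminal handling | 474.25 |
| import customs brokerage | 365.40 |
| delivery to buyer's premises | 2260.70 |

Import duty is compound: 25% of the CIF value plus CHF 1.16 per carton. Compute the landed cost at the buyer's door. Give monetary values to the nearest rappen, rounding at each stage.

FCA: the seller delivers export-cleared goods to the carrier; the buyer bears costs from that point.
Already in the invoice (seller's account under FCA): inland to port, export clearance — exclude.
CIF value = FCA price + origin terminal + freight + insurance = 2455.32 + 668.26 + 1690.70 + 354.56 = 5168.84
Ad valorem component: 5168.84 × 25% = 1292.21
Specific component: 57 × 1.16 = 66.12
Import duty = 1292.21 + 66.12 = 1358.33
Buyer bears: origin terminal 668.26 + freight 1690.70 + insurance 354.56 + destination terminal 474.25 + brokerage 365.40 + delivery 2260.70 + duty 1358.33 = 7172.20
Landed cost = invoice 2455.32 + 7172.20 = 9627.52

Total landed cost: CHF 9627.52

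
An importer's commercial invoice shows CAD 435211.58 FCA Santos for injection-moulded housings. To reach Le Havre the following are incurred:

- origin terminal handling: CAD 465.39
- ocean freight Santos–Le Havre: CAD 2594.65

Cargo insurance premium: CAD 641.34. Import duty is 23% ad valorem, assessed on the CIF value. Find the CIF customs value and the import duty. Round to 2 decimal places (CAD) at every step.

CIF value: CAD 438912.96; import duty: CAD 100949.98

CIF = FCA price + pre-shipment costs + freight + insurance
CIF = 435211.58 + 465.39 + 2594.65 + 641.34 = 438912.96
Import duty = 438912.96 × 23% = 100949.98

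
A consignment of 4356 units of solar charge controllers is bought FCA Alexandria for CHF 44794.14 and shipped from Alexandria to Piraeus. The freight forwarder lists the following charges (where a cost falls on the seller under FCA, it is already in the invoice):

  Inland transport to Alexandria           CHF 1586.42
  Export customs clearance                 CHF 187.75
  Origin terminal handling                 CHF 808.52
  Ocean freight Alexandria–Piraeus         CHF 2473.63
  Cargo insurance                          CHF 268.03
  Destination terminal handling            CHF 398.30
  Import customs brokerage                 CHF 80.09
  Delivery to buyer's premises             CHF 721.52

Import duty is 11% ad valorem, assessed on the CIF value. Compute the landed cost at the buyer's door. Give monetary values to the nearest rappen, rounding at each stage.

FCA: the seller delivers export-cleared goods to the carrier; the buyer bears costs from that point.
Already in the invoice (seller's account under FCA): inland to port, export clearance — exclude.
CIF value = FCA price + origin terminal + freight + insurance = 44794.14 + 808.52 + 2473.63 + 268.03 = 48344.32
Import duty = 48344.32 × 11% = 5317.88
Buyer bears: origin terminal 808.52 + freight 2473.63 + insurance 268.03 + destination terminal 398.30 + brokerage 80.09 + delivery 721.52 + duty 5317.88 = 10067.97
Landed cost = invoice 44794.14 + 10067.97 = 54862.11

Total landed cost: CHF 54862.11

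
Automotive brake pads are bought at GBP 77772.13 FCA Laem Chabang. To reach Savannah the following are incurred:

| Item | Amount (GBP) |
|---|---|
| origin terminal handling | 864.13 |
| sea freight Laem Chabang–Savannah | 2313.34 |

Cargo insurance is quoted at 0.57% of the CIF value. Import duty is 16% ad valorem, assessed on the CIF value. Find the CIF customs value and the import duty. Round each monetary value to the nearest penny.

CIF value: GBP 81413.66; import duty: GBP 13026.19

Let C be the CIF value. C = FCA price + pre-shipment costs + freight + 0.57% × C
C − 0.57% × C = 77772.13 + 864.13 + 2313.34
0.9943 × C = 80949.60
C = 80949.60 / 0.9943 = 81413.66
Insurance premium = 0.57% × 81413.66 = 464.06
Import duty = 81413.66 × 16% = 13026.19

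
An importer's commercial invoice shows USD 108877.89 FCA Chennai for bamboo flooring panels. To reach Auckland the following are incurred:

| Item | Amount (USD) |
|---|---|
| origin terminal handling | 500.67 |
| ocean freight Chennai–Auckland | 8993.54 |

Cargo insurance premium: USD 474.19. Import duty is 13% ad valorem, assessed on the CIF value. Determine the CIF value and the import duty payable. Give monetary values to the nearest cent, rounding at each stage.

CIF = FCA price + pre-shipment costs + freight + insurance
CIF = 108877.89 + 500.67 + 8993.54 + 474.19 = 118846.29
Import duty = 118846.29 × 13% = 15450.02

CIF value: USD 118846.29; import duty: USD 15450.02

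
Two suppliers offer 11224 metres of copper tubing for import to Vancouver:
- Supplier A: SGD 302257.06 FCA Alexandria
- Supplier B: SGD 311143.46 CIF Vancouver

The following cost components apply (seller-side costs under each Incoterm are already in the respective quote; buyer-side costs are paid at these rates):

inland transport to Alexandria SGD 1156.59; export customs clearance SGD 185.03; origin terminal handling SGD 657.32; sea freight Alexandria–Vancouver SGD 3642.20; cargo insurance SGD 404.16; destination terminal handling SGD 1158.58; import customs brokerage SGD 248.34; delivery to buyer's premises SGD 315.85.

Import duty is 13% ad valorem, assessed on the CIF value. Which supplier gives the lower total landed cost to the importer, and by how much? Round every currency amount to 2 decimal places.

Supplier A (FCA):
CIF value = FCA price + origin terminal + freight + insurance = 302257.06 + 657.32 + 3642.20 + 404.16 = 306960.74
Import duty = 306960.74 × 13% = 39904.90
Buyer bears (A): 657.32 + 3642.20 + 404.16 + 1158.58 + 248.34 + 315.85 = 6426.45
Landed cost (A) = invoice 302257.06 + 6426.45 + duty 39904.90 = 348588.41
Supplier B (CIF):
The CIF price already equals the CIF value: 311143.46
Import duty = 311143.46 × 13% = 40448.65
Buyer bears (B): 1158.58 + 248.34 + 315.85 = 1722.77
Landed cost (B) = invoice 311143.46 + 1722.77 + duty 40448.65 = 353314.88
Difference = |348588.41 − 353314.88| = 4726.47

Supplier A is cheaper by SGD 4726.47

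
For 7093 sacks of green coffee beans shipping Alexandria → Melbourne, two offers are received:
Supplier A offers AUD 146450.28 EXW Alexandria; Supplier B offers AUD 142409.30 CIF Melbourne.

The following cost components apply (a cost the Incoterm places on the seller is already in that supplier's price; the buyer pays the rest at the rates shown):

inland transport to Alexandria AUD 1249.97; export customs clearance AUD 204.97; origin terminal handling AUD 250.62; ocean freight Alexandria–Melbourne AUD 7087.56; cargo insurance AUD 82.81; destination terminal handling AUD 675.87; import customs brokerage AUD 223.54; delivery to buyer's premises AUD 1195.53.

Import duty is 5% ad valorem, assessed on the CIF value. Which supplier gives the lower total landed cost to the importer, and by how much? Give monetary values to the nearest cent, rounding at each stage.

Supplier B is cheaper by AUD 13562.75

Supplier A (EXW):
CIF value = EXW price + inland to port + export clearance + origin terminal + freight + insurance = 146450.28 + 1249.97 + 204.97 + 250.62 + 7087.56 + 82.81 = 155326.21
Import duty = 155326.21 × 5% = 7766.31
Buyer bears (A): 1249.97 + 204.97 + 250.62 + 7087.56 + 82.81 + 675.87 + 223.54 + 1195.53 = 10970.87
Landed cost (A) = invoice 146450.28 + 10970.87 + duty 7766.31 = 165187.46
Supplier B (CIF):
The CIF price already equals the CIF value: 142409.30
Import duty = 142409.30 × 5% = 7120.47
Buyer bears (B): 675.87 + 223.54 + 1195.53 = 2094.94
Landed cost (B) = invoice 142409.30 + 2094.94 + duty 7120.47 = 151624.71
Difference = |165187.46 − 151624.71| = 13562.75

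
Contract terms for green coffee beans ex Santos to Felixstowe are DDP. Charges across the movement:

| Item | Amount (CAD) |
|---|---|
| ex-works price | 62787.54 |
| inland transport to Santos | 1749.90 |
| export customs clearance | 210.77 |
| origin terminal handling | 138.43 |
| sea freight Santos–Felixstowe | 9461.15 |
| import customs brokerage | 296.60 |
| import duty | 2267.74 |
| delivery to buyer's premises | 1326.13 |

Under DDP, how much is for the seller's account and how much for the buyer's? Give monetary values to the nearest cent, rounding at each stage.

Seller: CAD 78238.26; buyer: CAD 0.00

DDP: the seller bears all costs including import duty.
Seller's account: goods 62787.54 + inland to port 1749.90 + export clearance 210.77 + origin terminal 138.43 + freight 9461.15 + brokerage 296.60 + duty 2267.74 + delivery 1326.13 = 78238.26
Buyer's account: 0.00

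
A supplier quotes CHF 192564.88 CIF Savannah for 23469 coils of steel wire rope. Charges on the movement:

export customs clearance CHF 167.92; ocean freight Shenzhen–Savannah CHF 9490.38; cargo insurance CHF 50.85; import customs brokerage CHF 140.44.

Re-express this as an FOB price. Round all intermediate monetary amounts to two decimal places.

FOB price: CHF 183023.65

Not relevant to the conversion: export clearance — on the seller under both CIF and FOB; already in the CIF price and stays in the FOB price. brokerage — on the buyer under both terms; not part of either seller's price.
From CIF to FOB, the seller no longer bears: freight, insurance.
FOB price = 192564.88 − 9490.38 − 50.85 = 183023.65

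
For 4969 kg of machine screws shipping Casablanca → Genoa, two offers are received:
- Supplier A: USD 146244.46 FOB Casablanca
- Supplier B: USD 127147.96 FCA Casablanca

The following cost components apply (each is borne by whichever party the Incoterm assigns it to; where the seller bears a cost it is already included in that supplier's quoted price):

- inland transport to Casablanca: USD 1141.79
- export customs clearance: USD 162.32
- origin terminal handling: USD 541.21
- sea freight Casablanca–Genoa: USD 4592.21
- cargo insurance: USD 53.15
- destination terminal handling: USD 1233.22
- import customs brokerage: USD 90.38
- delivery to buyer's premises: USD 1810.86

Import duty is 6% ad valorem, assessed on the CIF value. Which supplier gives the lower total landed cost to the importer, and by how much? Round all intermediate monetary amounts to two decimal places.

Supplier A (FOB):
CIF value = FOB price + freight + insurance = 146244.46 + 4592.21 + 53.15 = 150889.82
Import duty = 150889.82 × 6% = 9053.39
Buyer bears (A): 4592.21 + 53.15 + 1233.22 + 90.38 + 1810.86 = 7779.82
Landed cost (A) = invoice 146244.46 + 7779.82 + duty 9053.39 = 163077.67
Supplier B (FCA):
CIF value = FCA price + origin terminal + freight + insurance = 127147.96 + 541.21 + 4592.21 + 53.15 = 132334.53
Import duty = 132334.53 × 6% = 7940.07
Buyer bears (B): 541.21 + 4592.21 + 53.15 + 1233.22 + 90.38 + 1810.86 = 8321.03
Landed cost (B) = invoice 127147.96 + 8321.03 + duty 7940.07 = 143409.06
Difference = |163077.67 − 143409.06| = 19668.61

Supplier B is cheaper by USD 19668.61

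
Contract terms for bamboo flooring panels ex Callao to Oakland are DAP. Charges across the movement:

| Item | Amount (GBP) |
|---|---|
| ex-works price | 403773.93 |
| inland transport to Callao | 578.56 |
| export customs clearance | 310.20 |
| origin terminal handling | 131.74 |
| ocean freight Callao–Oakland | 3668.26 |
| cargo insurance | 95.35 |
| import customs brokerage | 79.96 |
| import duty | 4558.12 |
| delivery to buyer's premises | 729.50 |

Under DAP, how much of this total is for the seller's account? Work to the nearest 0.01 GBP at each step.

DAP: the seller bears all costs to the named destination except import duty and clearance.
Seller's account: goods 403773.93 + inland to port 578.56 + export clearance 310.20 + origin terminal 131.74 + freight 3668.26 + insurance 95.35 + delivery 729.50 = 409287.54
Buyer's account: brokerage 79.96 + duty 4558.12 = 4638.08

Seller's account: GBP 409287.54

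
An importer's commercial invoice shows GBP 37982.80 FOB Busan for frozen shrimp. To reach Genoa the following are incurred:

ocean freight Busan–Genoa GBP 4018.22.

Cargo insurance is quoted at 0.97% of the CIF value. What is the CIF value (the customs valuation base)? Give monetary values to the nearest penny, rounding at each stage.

CIF value: GBP 42412.42

Let C be the CIF value. C = FOB price + freight + 0.97% × C
C − 0.97% × C = 37982.80 + 4018.22
0.9903 × C = 42001.02
C = 42001.02 / 0.9903 = 42412.42
Insurance premium = 0.97% × 42412.42 = 411.40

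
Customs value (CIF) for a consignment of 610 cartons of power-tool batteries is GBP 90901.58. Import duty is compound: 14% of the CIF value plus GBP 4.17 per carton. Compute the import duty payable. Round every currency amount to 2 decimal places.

Import duty: GBP 15269.92

Ad valorem component: 90901.58 × 14% = 12726.22
Specific component: 610 × 4.17 = 2543.70
Import duty = 12726.22 + 2543.70 = 15269.92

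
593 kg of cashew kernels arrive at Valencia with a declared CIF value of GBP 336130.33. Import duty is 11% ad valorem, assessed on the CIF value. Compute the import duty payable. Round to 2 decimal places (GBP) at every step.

Import duty = 336130.33 × 11% = 36974.34

Import duty: GBP 36974.34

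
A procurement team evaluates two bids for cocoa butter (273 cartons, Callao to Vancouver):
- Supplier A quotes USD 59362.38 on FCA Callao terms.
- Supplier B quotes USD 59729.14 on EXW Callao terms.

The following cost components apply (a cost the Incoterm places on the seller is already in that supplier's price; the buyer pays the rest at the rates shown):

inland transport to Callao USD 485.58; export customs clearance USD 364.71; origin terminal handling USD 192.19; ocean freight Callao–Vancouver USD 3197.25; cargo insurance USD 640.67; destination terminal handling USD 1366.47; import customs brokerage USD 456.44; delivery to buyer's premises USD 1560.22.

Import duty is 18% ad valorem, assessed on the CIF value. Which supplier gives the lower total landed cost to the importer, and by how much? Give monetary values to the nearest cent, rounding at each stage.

Supplier A (FCA):
CIF value = FCA price + origin terminal + freight + insurance = 59362.38 + 192.19 + 3197.25 + 640.67 = 63392.49
Import duty = 63392.49 × 18% = 11410.65
Buyer bears (A): 192.19 + 3197.25 + 640.67 + 1366.47 + 456.44 + 1560.22 = 7413.24
Landed cost (A) = invoice 59362.38 + 7413.24 + duty 11410.65 = 78186.27
Supplier B (EXW):
CIF value = EXW price + inland to port + export clearance + origin terminal + freight + insurance = 59729.14 + 485.58 + 364.71 + 192.19 + 3197.25 + 640.67 = 64609.54
Import duty = 64609.54 × 18% = 11629.72
Buyer bears (B): 485.58 + 364.71 + 192.19 + 3197.25 + 640.67 + 1366.47 + 456.44 + 1560.22 = 8263.53
Landed cost (B) = invoice 59729.14 + 8263.53 + duty 11629.72 = 79622.39
Difference = |78186.27 − 79622.39| = 1436.12

Supplier A is cheaper by USD 1436.12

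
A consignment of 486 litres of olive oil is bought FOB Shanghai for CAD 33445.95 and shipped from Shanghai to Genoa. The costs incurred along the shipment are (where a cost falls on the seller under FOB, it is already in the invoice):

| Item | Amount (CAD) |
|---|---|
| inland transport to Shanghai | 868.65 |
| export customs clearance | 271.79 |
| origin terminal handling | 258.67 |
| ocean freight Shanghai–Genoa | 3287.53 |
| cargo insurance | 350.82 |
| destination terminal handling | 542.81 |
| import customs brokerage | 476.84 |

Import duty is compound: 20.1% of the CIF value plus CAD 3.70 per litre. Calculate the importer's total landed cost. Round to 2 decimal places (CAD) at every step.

FOB: the seller bears costs until goods are on board at the origin port; the buyer bears freight, insurance and all costs thereafter.
Already in the invoice (seller's account under FOB): inland to port, export clearance, origin terminal — exclude.
CIF value = FOB price + freight + insurance = 33445.95 + 3287.53 + 350.82 = 37084.30
Ad valorem component: 37084.30 × 20.1% = 7453.94
Specific component: 486 × 3.70 = 1798.20
Import duty = 7453.94 + 1798.20 = 9252.14
Buyer bears: freight 3287.53 + insurance 350.82 + destination terminal 542.81 + brokerage 476.84 + duty 9252.14 = 13910.14
Landed cost = invoice 33445.95 + 13910.14 = 47356.09

Total landed cost: CAD 47356.09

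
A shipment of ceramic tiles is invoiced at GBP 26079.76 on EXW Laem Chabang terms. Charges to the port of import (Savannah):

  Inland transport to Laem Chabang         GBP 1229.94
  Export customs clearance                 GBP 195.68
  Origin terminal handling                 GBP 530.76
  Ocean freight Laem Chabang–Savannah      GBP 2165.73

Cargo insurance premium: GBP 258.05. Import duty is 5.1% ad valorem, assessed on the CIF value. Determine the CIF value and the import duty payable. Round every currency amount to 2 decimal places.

CIF value: GBP 30459.92; import duty: GBP 1553.46

CIF = EXW price + pre-shipment costs + freight + insurance
CIF = 26079.76 + 1229.94 + 195.68 + 530.76 + 2165.73 + 258.05 = 30459.92
Import duty = 30459.92 × 5.1% = 1553.46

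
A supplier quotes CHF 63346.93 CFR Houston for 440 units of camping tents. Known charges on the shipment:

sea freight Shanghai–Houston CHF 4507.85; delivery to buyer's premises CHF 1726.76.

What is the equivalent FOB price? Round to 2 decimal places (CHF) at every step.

FOB price: CHF 58839.08

Not relevant to the conversion: delivery — on the buyer under both terms; not part of either seller's price.
From CFR to FOB, the seller no longer bears: freight.
FOB price = 63346.93 − 4507.85 = 58839.08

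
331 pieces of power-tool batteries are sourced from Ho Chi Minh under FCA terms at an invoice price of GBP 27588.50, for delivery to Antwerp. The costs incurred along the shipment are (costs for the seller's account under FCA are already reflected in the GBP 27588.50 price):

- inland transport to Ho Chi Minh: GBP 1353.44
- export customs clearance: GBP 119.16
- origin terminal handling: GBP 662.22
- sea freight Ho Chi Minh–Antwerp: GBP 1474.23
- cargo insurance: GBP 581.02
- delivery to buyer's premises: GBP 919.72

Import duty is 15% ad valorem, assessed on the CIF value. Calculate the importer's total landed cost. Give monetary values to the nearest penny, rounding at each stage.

FCA: the seller delivers export-cleared goods to the carrier; the buyer bears costs from that point.
Already in the invoice (seller's account under FCA): inland to port, export clearance — exclude.
CIF value = FCA price + origin terminal + freight + insurance = 27588.50 + 662.22 + 1474.23 + 581.02 = 30305.97
Import duty = 30305.97 × 15% = 4545.90
Buyer bears: origin terminal 662.22 + freight 1474.23 + insurance 581.02 + delivery 919.72 + duty 4545.90 = 8183.09
Landed cost = invoice 27588.50 + 8183.09 = 35771.59

Total landed cost: GBP 35771.59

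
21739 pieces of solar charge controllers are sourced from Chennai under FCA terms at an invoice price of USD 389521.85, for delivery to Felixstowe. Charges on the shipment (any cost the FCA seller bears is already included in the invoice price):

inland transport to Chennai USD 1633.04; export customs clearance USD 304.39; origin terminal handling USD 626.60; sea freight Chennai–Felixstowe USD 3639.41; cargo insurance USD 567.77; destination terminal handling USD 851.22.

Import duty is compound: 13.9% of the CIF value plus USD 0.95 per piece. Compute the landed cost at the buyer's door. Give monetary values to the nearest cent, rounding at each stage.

FCA: the seller delivers export-cleared goods to the carrier; the buyer bears costs from that point.
Already in the invoice (seller's account under FCA): inland to port, export clearance — exclude.
CIF value = FCA price + origin terminal + freight + insurance = 389521.85 + 626.60 + 3639.41 + 567.77 = 394355.63
Ad valorem component: 394355.63 × 13.9% = 54815.43
Specific component: 21739 × 0.95 = 20652.05
Import duty = 54815.43 + 20652.05 = 75467.48
Buyer bears: origin terminal 626.60 + freight 3639.41 + insurance 567.77 + destination terminal 851.22 + duty 75467.48 = 81152.48
Landed cost = invoice 389521.85 + 81152.48 = 470674.33

Total landed cost: USD 470674.33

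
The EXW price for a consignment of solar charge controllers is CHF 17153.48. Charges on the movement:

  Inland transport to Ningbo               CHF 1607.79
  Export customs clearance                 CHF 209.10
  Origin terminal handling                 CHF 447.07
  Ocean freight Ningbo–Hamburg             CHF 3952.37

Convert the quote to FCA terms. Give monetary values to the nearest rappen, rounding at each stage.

FCA price: CHF 18970.37

Not relevant to the conversion: origin terminal, freight — on the buyer under both terms; not part of either seller's price.
From EXW to FCA, the seller additionally bears: inland to port, export clearance.
FCA price = 17153.48 + 1607.79 + 209.10 = 18970.37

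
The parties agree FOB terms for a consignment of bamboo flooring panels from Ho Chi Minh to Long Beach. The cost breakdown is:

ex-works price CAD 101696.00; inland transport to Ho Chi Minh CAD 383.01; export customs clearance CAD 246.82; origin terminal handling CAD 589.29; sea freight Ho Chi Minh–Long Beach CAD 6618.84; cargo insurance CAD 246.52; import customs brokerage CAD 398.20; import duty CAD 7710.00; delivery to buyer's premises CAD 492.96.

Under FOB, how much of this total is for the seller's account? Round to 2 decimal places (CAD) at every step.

FOB: the seller bears costs until goods are on board at the origin port; the buyer bears freight, insurance and all costs thereafter.
Seller's account: goods 101696.00 + inland to port 383.01 + export clearance 246.82 + origin terminal 589.29 = 102915.12
Buyer's account: freight 6618.84 + insurance 246.52 + brokerage 398.20 + duty 7710.00 + delivery 492.96 = 15466.52

Seller's account: CAD 102915.12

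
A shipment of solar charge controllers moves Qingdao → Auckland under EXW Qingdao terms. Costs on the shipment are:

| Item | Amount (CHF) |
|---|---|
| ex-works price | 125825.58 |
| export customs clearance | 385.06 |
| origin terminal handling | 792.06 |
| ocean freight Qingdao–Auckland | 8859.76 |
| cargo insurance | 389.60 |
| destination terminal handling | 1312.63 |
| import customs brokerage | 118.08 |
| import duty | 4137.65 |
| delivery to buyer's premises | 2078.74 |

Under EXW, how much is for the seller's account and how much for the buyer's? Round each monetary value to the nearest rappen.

EXW: the seller makes goods available at their premises; the buyer bears all onward costs.
Seller's account: goods 125825.58 = 125825.58
Buyer's account: export clearance 385.06 + origin terminal 792.06 + freight 8859.76 + insurance 389.60 + destination terminal 1312.63 + brokerage 118.08 + duty 4137.65 + delivery 2078.74 = 18073.58

Seller: CHF 125825.58; buyer: CHF 18073.58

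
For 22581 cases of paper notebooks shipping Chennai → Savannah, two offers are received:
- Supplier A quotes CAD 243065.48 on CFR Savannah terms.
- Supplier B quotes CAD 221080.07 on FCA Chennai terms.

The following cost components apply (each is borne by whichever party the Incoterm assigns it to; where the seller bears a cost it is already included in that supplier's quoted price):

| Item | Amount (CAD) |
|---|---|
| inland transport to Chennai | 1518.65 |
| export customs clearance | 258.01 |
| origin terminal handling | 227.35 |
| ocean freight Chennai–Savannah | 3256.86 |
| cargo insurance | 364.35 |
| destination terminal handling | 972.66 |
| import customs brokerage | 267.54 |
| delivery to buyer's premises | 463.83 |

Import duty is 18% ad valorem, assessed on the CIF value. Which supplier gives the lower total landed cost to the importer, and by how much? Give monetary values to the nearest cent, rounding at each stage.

Supplier A (CFR):
CIF value = CFR price + insurance = 243065.48 + 364.35 = 243429.83
Import duty = 243429.83 × 18% = 43817.37
Buyer bears (A): 364.35 + 972.66 + 267.54 + 463.83 = 2068.38
Landed cost (A) = invoice 243065.48 + 2068.38 + duty 43817.37 = 288951.23
Supplier B (FCA):
CIF value = FCA price + origin terminal + freight + insurance = 221080.07 + 227.35 + 3256.86 + 364.35 = 224928.63
Import duty = 224928.63 × 18% = 40487.15
Buyer bears (B): 227.35 + 3256.86 + 364.35 + 972.66 + 267.54 + 463.83 = 5552.59
Landed cost (B) = invoice 221080.07 + 5552.59 + duty 40487.15 = 267119.81
Difference = |288951.23 − 267119.81| = 21831.42

Supplier B is cheaper by CAD 21831.42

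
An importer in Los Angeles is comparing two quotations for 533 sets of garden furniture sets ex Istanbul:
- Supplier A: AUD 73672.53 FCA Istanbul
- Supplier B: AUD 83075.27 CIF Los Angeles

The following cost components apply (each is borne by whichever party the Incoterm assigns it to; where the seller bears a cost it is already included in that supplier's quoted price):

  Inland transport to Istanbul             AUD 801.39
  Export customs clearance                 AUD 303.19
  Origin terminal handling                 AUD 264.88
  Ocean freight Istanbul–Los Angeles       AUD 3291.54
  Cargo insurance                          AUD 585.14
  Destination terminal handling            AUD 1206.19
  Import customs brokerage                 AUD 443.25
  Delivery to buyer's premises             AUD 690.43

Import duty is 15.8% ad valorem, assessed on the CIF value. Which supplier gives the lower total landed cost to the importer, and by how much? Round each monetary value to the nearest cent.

Supplier A is cheaper by AUD 6092.44

Supplier A (FCA):
CIF value = FCA price + origin terminal + freight + insurance = 73672.53 + 264.88 + 3291.54 + 585.14 = 77814.09
Import duty = 77814.09 × 15.8% = 12294.63
Buyer bears (A): 264.88 + 3291.54 + 585.14 + 1206.19 + 443.25 + 690.43 = 6481.43
Landed cost (A) = invoice 73672.53 + 6481.43 + duty 12294.63 = 92448.59
Supplier B (CIF):
The CIF price already equals the CIF value: 83075.27
Import duty = 83075.27 × 15.8% = 13125.89
Buyer bears (B): 1206.19 + 443.25 + 690.43 = 2339.87
Landed cost (B) = invoice 83075.27 + 2339.87 + duty 13125.89 = 98541.03
Difference = |92448.59 − 98541.03| = 6092.44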